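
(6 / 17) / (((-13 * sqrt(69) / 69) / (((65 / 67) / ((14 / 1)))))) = -15 * sqrt(69) / 7973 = -0.02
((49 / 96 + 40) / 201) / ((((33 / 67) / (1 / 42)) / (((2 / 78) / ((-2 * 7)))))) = -3889 / 217945728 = -0.00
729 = 729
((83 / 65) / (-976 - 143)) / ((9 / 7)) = -581 / 654615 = -0.00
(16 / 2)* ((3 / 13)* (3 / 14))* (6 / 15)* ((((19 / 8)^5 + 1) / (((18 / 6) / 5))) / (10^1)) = 2.02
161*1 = 161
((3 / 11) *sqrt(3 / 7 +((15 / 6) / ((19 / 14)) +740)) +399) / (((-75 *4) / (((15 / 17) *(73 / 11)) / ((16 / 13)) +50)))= -4358011 / 59840 - 4681 *sqrt(13130026) / 12506560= -74.18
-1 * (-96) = 96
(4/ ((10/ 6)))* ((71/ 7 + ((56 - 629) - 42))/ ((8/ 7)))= -6351/ 5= -1270.20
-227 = -227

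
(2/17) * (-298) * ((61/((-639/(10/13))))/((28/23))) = 2090470/988533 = 2.11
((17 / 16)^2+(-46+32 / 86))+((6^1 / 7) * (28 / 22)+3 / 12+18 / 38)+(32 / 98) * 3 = -4701505973 / 112732928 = -41.70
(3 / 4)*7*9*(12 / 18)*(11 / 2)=693 / 4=173.25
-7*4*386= -10808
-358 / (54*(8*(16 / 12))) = -179 / 288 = -0.62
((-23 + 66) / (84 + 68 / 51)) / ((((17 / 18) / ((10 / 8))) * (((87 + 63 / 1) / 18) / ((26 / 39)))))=1161 / 21760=0.05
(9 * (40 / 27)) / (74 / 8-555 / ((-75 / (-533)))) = -800 / 236097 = -0.00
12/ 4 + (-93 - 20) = -110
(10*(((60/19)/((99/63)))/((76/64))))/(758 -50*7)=2800/67507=0.04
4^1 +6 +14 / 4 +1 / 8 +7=165 / 8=20.62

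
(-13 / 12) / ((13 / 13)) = -13 / 12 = -1.08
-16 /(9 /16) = -256 /9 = -28.44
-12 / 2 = -6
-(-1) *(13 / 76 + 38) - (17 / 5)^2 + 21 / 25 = 52157 / 1900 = 27.45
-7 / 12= -0.58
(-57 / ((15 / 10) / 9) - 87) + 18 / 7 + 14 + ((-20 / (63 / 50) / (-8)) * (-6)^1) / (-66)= -285688 / 693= -412.25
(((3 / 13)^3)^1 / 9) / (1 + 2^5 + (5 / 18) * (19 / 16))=864 / 21089003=0.00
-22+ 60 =38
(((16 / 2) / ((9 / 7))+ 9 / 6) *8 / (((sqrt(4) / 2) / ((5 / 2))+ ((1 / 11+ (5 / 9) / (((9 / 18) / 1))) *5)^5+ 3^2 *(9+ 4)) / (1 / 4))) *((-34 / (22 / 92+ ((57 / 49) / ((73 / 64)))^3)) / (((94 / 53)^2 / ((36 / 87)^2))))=-66447109000932468058331636247 / 24050493438554106477580180214378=-0.00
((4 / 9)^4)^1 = 256 / 6561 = 0.04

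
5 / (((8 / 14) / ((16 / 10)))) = 14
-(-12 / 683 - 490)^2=-112012041124 / 466489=-240117.22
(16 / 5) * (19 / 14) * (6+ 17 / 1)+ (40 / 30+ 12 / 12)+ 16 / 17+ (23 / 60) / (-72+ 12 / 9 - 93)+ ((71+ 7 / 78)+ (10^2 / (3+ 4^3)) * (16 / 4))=183431630791 / 1017833180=180.22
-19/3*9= -57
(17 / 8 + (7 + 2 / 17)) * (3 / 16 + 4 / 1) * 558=23497101 / 1088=21596.60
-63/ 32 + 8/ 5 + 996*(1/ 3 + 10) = 1646661/ 160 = 10291.63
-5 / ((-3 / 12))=20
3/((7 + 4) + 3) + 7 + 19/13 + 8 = 3035/182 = 16.68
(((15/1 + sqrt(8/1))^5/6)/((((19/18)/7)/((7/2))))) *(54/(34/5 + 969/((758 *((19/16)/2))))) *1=2039681622195 *sqrt(2)/161177 + 7778293889625/322354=42026420.38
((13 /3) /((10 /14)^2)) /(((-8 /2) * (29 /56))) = -4.10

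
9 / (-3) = -3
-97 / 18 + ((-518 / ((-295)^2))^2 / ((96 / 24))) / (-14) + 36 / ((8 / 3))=1105709105003 / 136320311250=8.11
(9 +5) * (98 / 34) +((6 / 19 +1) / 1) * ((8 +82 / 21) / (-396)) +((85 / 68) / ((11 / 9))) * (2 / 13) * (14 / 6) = 355129573 / 8729721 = 40.68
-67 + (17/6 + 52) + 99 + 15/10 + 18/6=274/3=91.33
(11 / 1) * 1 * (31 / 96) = 341 / 96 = 3.55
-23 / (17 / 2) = -46 / 17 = -2.71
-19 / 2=-9.50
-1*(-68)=68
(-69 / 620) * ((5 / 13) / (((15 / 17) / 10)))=-0.49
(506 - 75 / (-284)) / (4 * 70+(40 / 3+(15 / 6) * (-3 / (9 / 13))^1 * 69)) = -431337 / 386950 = -1.11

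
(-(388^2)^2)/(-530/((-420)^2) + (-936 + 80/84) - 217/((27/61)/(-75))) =-399784068311040/632118707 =-632450.94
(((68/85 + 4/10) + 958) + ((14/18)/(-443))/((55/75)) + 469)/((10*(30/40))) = 190.43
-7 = -7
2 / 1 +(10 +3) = 15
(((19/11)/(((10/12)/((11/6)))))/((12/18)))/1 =5.70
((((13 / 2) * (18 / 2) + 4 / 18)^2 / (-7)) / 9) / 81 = -159607 / 236196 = -0.68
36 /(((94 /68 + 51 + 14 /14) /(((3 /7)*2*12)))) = 29376 /4235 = 6.94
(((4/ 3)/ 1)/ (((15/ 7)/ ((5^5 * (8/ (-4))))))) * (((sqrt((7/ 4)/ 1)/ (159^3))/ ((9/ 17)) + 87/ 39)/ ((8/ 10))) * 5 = -6343750/ 117 - 1859375 * sqrt(7)/ 325593999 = -54220.10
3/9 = 1/3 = 0.33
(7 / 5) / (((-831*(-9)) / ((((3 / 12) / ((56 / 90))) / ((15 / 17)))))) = 17 / 199440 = 0.00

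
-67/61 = -1.10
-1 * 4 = -4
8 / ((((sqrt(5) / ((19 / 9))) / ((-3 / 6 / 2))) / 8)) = -304* sqrt(5) / 45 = -15.11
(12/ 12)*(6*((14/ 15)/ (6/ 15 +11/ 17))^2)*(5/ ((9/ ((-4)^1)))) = -2265760/ 213867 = -10.59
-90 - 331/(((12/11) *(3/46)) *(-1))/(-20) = -116143/360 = -322.62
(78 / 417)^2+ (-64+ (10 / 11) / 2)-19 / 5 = -67.31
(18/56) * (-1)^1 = -9/28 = -0.32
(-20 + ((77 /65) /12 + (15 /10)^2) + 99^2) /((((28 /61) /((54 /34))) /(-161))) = -24089197131 /4420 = -5450044.60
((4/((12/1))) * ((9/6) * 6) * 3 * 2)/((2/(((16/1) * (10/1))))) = 1440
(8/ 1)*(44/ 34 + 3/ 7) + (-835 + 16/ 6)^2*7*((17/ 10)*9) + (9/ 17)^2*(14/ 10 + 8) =1500997693731/ 20230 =74196623.52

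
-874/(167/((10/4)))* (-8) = 17480/167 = 104.67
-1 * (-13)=13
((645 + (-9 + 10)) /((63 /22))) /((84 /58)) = 206074 /1323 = 155.76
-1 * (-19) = 19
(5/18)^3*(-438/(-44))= 9125/42768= 0.21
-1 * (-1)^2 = -1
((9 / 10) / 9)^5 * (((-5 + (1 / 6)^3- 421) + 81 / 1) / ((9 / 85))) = -1266823 / 38880000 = -0.03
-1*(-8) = 8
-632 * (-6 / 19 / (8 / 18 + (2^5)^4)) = 8532 / 44826643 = 0.00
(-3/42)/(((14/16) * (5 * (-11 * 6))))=0.00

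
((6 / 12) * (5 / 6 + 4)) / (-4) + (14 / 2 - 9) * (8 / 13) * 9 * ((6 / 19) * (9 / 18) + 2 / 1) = -290555 / 11856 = -24.51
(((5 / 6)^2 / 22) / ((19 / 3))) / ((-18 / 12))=-0.00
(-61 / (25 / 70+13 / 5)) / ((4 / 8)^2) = -17080 / 207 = -82.51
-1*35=-35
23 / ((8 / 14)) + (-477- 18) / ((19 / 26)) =-48421 / 76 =-637.12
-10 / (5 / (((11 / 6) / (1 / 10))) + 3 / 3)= -55 / 7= -7.86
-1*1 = -1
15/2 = 7.50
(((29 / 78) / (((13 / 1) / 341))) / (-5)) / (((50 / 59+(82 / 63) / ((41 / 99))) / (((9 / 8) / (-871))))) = 12252471 / 19406716160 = 0.00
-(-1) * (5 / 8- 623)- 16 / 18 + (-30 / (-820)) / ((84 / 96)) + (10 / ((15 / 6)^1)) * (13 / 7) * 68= -2439989 / 20664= -118.08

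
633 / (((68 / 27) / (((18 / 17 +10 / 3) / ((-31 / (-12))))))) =3828384 / 8959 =427.32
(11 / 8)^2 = 121 / 64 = 1.89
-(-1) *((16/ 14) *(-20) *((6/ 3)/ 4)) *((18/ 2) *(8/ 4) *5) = -1028.57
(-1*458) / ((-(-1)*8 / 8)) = -458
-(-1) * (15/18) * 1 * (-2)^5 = -80/3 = -26.67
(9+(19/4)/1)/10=11/8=1.38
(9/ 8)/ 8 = 0.14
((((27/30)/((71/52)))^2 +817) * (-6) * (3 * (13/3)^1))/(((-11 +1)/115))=92406411357/126025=733238.73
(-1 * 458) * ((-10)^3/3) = 458000/3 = 152666.67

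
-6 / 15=-2 / 5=-0.40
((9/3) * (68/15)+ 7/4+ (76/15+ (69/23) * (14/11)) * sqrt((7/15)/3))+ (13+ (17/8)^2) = 1466 * sqrt(35)/2475+ 10517/320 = 36.37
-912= -912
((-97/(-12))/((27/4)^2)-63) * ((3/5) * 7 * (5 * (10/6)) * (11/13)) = -52896305/28431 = -1860.52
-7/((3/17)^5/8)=-327209.84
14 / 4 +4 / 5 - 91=-867 / 10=-86.70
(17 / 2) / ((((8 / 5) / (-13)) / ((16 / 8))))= -1105 / 8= -138.12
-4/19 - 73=-1391/19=-73.21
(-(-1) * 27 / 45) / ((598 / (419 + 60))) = 1437 / 2990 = 0.48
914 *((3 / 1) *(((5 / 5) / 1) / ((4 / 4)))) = 2742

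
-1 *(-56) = 56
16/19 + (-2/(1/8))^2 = 4880/19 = 256.84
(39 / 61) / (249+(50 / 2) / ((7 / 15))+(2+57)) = 273 / 154391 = 0.00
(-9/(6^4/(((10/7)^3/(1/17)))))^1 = -2125/6174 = -0.34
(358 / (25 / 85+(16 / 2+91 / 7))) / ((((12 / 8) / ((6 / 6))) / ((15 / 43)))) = 30430 / 7783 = 3.91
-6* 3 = -18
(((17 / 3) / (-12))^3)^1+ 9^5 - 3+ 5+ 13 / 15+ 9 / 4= 13776119771 / 233280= 59054.01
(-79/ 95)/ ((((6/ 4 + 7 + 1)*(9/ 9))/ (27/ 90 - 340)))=29.74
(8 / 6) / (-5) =-0.27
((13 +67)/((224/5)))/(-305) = -0.01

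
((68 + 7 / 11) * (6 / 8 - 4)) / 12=-9815 / 528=-18.59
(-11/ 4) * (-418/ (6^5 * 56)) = 2299/ 870912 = 0.00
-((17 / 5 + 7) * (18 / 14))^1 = -468 / 35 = -13.37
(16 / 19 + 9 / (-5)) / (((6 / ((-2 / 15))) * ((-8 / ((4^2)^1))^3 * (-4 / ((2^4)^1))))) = 2912 / 4275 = 0.68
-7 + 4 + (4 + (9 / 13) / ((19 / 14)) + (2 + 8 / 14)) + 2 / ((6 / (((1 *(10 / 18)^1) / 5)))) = 192268 / 46683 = 4.12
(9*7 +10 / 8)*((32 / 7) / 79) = 3.72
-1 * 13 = -13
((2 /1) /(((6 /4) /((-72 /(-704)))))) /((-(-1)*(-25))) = -3 /550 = -0.01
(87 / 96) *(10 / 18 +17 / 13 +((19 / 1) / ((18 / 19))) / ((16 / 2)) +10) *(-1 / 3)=-86681 / 19968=-4.34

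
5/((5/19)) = 19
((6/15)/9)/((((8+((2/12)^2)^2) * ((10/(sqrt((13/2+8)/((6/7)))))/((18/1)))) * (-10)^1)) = -216 * sqrt(609)/1296125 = -0.00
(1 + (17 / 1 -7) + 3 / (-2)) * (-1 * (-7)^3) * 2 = 6517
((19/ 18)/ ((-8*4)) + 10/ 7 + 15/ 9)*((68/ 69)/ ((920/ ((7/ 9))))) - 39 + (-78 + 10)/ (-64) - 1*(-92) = 4447936099/ 82270080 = 54.07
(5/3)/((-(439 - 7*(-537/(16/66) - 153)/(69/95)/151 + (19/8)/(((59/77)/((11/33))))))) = -4098140/1453644113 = -0.00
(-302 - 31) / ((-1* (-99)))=-37 / 11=-3.36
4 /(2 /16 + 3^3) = 32 /217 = 0.15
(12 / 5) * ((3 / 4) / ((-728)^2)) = 9 / 2649920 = 0.00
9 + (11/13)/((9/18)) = 139/13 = 10.69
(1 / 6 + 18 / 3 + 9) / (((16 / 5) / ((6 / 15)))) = 91 / 48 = 1.90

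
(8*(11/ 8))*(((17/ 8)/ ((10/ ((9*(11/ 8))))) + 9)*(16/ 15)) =27291/ 200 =136.46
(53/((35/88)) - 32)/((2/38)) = 67336/35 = 1923.89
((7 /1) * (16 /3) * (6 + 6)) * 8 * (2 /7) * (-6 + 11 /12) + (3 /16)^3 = -63963055 /12288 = -5205.33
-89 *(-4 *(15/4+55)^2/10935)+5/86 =42291085/376164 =112.43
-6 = -6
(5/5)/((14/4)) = 2/7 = 0.29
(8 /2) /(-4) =-1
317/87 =3.64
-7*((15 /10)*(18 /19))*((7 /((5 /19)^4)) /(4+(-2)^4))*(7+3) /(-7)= 1296351 /1250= 1037.08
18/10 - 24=-22.20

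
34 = 34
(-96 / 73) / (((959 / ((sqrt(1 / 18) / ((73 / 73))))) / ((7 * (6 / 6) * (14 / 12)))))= -56 * sqrt(2) / 30003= -0.00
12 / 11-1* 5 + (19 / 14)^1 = -2.55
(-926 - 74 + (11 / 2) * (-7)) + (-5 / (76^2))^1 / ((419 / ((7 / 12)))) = -30159834563 / 29041728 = -1038.50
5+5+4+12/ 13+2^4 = 402/ 13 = 30.92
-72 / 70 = -36 / 35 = -1.03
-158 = -158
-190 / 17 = -11.18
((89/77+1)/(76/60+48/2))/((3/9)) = 7470/29183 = 0.26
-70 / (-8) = 35 / 4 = 8.75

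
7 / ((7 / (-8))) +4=-4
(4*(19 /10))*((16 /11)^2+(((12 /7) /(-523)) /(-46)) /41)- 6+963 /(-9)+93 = -8188882568 /2088655415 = -3.92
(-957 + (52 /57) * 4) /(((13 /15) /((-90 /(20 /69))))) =168728805 /494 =341556.29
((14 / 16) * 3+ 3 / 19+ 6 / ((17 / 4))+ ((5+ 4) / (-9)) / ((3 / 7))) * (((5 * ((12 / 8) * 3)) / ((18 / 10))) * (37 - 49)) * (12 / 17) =-1082175 / 5491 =-197.08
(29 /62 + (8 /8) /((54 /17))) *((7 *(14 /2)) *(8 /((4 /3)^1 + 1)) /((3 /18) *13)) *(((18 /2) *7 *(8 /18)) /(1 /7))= 14378560 /1209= 11892.94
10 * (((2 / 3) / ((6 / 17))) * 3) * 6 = 340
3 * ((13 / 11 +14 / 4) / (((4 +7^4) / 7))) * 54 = 58401 / 26455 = 2.21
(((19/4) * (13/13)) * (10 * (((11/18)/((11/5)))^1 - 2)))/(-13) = 2945/468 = 6.29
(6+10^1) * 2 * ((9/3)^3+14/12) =2704/3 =901.33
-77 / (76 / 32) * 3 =-1848 / 19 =-97.26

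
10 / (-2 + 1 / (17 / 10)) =-85 / 12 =-7.08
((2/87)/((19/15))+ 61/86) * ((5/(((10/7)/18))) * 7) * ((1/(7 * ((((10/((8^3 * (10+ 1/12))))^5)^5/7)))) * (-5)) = -14149906635822985761642929485178743218530471780394667103499508478120870093183263010983757803402871963648/132950206753498971462249755859375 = -106430121331500598094257800000000000000000000000000000000000000000000000.00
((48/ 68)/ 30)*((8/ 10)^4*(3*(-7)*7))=-1.42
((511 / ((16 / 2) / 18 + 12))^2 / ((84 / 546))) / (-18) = -623493 / 1024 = -608.88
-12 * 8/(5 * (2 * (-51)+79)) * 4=384/115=3.34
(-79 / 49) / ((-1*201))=79 / 9849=0.01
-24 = -24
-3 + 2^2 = 1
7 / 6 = 1.17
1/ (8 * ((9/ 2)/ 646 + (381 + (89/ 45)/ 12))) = 43605/ 132967964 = 0.00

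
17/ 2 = 8.50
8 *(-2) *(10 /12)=-40 /3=-13.33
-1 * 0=0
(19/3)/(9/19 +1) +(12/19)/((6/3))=7363/1596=4.61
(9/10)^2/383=81/38300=0.00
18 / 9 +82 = 84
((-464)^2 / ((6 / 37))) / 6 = 1991488 / 9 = 221276.44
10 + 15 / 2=35 / 2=17.50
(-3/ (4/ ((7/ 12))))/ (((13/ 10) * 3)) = -35/ 312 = -0.11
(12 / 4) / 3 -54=-53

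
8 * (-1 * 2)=-16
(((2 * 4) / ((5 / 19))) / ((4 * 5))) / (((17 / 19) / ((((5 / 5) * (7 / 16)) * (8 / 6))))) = 2527 / 2550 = 0.99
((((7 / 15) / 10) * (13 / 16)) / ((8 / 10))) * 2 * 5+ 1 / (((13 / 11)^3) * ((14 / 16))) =3443905 / 2952768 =1.17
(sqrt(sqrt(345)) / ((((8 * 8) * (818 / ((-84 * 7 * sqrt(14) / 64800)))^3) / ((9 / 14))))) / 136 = -117649 * sqrt(14) * 345^(1 / 4) / 83352295253311488000000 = -0.00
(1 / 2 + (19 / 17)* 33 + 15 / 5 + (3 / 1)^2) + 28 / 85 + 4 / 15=25489 / 510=49.98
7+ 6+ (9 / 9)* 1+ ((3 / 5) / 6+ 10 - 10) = 141 / 10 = 14.10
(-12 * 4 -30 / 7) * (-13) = 4758 / 7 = 679.71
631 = 631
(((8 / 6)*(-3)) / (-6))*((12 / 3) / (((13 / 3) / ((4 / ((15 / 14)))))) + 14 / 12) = 1799 / 585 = 3.08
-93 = -93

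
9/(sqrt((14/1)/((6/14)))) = 9*sqrt(6)/14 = 1.57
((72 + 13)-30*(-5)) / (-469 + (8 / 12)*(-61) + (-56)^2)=705 / 7879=0.09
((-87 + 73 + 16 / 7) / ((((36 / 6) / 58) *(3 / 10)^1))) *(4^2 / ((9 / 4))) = -1521920 / 567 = -2684.16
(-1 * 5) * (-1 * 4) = 20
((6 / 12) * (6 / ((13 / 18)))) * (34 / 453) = 0.31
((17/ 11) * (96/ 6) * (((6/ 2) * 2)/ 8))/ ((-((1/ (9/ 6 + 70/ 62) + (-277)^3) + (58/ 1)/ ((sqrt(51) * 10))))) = 392955510 * sqrt(51)/ 84164060894675315806703 + 73438680437018550/ 84164060894675315806703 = 0.00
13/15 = 0.87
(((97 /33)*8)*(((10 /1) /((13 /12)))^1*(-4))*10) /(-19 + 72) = -1241600 /7579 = -163.82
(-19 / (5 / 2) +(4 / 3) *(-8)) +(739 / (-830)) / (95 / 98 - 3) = -883405 / 49551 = -17.83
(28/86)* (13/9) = 182/387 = 0.47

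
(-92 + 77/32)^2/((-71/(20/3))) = -41098445/54528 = -753.71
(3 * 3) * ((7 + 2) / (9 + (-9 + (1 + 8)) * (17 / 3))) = 9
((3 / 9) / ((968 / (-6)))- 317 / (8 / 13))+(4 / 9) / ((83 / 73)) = -372203665 / 723096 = -514.74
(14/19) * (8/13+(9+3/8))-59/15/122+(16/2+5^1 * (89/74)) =713883383/33448740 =21.34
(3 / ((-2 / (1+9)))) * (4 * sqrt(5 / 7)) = -60 * sqrt(35) / 7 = -50.71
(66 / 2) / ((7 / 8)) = 37.71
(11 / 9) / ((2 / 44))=242 / 9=26.89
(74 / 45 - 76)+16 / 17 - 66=-106652 / 765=-139.41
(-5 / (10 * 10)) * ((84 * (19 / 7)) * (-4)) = 45.60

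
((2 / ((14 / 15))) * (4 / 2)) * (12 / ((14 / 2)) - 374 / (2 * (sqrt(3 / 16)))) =-1843.47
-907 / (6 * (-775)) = 907 / 4650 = 0.20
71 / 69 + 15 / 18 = 257 / 138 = 1.86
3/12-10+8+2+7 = 7.25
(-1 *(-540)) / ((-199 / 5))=-2700 / 199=-13.57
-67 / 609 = -0.11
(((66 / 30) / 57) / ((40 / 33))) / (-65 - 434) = -121 / 1896200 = -0.00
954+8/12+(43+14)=1011.67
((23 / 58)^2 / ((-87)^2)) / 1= 529 / 25462116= 0.00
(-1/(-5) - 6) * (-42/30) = 203/25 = 8.12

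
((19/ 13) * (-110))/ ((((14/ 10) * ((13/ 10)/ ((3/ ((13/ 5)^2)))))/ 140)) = -156750000/ 28561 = -5488.25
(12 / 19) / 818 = 6 / 7771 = 0.00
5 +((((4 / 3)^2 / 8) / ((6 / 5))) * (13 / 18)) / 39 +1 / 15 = 36961 / 7290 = 5.07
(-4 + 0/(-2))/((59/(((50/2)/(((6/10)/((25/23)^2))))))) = -312500/93633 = -3.34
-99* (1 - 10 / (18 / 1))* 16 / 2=-352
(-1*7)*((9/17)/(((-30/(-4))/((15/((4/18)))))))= -567/17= -33.35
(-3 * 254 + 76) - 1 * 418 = -1104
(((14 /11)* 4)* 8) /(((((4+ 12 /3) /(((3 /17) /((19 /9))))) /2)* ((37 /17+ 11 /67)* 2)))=50652 /278597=0.18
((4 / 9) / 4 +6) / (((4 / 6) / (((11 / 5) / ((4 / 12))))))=121 / 2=60.50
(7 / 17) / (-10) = -7 / 170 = -0.04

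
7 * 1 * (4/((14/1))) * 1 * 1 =2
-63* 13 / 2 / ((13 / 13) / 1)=-819 / 2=-409.50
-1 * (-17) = 17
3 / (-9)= -1 / 3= -0.33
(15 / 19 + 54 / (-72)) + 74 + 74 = 11251 / 76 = 148.04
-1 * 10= -10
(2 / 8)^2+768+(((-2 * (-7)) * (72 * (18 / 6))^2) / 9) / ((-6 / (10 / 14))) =-125951 / 16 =-7871.94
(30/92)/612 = 5/9384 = 0.00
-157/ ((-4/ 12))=471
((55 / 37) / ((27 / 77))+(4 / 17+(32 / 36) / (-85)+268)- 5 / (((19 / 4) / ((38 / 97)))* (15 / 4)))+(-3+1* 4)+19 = 2408049179 / 8236755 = 292.35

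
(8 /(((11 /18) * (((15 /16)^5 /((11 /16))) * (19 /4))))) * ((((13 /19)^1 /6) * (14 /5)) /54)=190840832 /12336046875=0.02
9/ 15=3/ 5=0.60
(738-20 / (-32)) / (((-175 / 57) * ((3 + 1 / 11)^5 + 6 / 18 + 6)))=-162732211389 / 195112737400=-0.83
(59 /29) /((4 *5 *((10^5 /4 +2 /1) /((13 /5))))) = 0.00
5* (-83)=-415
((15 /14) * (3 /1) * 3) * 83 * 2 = 11205 /7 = 1600.71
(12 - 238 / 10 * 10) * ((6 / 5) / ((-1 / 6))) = 8136 / 5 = 1627.20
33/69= 11/23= 0.48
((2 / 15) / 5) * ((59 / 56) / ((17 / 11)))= 649 / 35700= 0.02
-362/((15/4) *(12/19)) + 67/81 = -61567/405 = -152.02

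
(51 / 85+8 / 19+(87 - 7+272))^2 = 1124730369 / 9025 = 124623.86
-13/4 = -3.25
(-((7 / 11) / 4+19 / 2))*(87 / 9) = -12325 / 132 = -93.37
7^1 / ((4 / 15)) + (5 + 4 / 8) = 127 / 4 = 31.75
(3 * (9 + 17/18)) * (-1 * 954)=-28461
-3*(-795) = 2385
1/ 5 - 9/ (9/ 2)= -9/ 5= -1.80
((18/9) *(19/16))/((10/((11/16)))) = 209/1280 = 0.16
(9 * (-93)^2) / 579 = 25947 / 193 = 134.44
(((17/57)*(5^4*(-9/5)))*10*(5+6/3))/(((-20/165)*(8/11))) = 80994375/304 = 266428.87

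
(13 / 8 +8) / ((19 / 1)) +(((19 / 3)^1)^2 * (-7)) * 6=-767977 / 456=-1684.16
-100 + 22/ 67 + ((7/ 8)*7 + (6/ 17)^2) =-93.42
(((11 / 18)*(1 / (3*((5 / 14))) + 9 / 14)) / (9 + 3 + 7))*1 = 3641 / 71820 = 0.05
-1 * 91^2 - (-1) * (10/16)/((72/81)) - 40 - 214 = -546195/64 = -8534.30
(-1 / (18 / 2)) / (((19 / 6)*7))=-2 / 399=-0.01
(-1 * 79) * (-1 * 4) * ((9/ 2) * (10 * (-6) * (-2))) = 170640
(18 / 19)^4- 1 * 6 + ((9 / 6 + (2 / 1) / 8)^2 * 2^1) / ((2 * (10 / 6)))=-34998813 / 10425680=-3.36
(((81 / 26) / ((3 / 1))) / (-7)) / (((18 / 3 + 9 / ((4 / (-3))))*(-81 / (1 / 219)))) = -2 / 179361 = -0.00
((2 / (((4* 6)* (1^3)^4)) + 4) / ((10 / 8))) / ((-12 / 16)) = -196 / 45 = -4.36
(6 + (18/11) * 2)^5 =11040808032/161051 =68554.73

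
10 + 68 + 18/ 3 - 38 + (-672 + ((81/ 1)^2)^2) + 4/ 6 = 129138287/ 3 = 43046095.67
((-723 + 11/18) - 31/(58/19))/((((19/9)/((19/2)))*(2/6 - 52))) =286791/4495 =63.80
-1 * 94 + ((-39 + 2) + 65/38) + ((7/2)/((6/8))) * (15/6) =-117.62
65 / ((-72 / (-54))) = 195 / 4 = 48.75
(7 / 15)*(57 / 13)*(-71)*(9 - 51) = 396606 / 65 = 6101.63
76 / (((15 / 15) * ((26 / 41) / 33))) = 3954.92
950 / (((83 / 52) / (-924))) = -45645600 / 83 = -549946.99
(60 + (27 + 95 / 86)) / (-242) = -7577 / 20812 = -0.36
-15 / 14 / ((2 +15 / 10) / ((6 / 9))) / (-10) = 1 / 49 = 0.02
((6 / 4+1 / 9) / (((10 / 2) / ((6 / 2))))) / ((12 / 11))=319 / 360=0.89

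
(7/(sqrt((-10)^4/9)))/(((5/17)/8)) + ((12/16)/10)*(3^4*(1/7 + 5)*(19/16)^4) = 7780398531/114688000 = 67.84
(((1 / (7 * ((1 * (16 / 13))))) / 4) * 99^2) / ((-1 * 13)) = -9801 / 448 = -21.88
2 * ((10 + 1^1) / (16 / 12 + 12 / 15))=165 / 16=10.31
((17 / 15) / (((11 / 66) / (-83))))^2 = 7963684 / 25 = 318547.36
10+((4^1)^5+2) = 1036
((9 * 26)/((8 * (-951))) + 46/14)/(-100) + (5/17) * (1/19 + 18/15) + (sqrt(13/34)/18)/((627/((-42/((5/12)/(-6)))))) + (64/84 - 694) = -35056140787/50593200 + 28 * sqrt(442)/17765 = -692.87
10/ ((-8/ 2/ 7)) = -35/ 2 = -17.50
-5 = -5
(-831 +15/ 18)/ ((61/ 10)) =-24905/ 183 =-136.09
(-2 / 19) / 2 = -1 / 19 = -0.05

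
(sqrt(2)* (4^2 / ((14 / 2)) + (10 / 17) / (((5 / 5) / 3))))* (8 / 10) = 1928* sqrt(2) / 595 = 4.58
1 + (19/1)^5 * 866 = 2144301735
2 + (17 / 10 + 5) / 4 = 147 / 40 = 3.68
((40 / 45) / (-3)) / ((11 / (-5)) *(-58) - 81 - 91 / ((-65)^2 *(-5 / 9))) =-3250 / 511569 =-0.01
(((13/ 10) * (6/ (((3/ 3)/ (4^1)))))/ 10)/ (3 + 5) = 39/ 100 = 0.39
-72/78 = -12/13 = -0.92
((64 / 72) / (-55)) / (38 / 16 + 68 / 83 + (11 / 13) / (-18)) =-69056 / 13447775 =-0.01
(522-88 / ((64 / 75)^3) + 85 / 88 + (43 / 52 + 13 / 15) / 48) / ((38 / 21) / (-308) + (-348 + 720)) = 1.03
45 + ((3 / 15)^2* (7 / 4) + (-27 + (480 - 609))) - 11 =-12193 / 100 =-121.93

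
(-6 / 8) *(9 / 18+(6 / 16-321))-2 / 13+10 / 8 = 100335 / 416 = 241.19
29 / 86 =0.34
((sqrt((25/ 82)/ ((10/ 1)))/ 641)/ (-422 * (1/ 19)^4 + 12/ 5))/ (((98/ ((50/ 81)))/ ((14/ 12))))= 0.00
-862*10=-8620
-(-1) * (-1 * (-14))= 14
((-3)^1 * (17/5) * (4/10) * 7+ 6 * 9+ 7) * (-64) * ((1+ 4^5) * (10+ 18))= -59585792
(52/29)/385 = 52/11165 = 0.00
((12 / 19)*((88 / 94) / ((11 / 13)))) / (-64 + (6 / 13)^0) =-208 / 18753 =-0.01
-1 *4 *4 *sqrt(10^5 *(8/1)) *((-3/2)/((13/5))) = 48000 *sqrt(5)/13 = 8256.25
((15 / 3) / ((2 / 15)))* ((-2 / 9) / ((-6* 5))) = 5 / 18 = 0.28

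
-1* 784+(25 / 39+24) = -29615 / 39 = -759.36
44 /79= 0.56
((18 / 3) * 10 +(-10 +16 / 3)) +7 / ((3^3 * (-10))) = 14933 / 270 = 55.31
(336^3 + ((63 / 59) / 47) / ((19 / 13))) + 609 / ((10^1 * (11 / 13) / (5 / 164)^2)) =1182583133352267087 / 31175530144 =37933056.08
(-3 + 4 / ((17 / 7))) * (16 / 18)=-184 / 153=-1.20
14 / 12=1.17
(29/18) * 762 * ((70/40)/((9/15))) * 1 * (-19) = -2449195/36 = -68033.19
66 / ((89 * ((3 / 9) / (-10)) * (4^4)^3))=-495 / 373293056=-0.00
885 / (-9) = -295 / 3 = -98.33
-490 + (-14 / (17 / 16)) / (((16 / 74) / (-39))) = 32074 / 17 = 1886.71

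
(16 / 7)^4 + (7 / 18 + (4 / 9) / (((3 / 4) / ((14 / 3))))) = 30.45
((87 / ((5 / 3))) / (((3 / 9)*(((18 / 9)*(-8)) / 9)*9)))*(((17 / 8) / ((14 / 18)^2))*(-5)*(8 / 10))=1078191 / 7840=137.52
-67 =-67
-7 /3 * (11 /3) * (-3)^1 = 77 /3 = 25.67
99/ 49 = 2.02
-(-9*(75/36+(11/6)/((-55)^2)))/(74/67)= 1382277/81400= 16.98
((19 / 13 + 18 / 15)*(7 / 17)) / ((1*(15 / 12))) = 4844 / 5525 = 0.88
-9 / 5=-1.80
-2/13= -0.15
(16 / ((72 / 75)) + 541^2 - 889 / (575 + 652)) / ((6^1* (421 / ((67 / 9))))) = 12031161458 / 13947309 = 862.62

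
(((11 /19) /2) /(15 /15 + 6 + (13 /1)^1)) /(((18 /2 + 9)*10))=11 /136800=0.00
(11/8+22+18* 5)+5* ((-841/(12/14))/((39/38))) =-4368001/936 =-4666.67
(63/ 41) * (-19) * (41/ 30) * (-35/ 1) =2793/ 2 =1396.50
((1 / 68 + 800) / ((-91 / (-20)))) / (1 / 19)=5168095 / 1547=3340.72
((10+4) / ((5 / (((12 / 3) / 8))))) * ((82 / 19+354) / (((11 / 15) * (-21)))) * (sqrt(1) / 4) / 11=-1702 / 2299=-0.74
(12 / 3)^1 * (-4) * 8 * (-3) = 384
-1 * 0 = 0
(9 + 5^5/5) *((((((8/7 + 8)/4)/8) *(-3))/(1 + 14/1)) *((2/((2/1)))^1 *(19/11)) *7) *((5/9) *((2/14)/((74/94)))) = -1132324/25641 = -44.16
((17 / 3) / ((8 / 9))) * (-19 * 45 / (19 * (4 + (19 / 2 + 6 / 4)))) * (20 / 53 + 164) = -166617 / 53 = -3143.72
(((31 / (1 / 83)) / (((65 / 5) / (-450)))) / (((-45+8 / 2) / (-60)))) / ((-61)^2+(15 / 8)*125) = -555768000 / 16865719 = -32.95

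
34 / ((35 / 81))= 2754 / 35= 78.69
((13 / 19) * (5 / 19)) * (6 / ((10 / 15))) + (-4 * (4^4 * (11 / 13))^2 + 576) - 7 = -11415899078 / 61009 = -187118.28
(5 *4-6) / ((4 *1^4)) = 7 / 2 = 3.50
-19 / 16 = -1.19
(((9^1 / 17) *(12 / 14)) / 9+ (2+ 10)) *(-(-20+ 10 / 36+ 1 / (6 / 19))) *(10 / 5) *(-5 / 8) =-178055 / 714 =-249.38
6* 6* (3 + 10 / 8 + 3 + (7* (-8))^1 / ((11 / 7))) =-11241 / 11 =-1021.91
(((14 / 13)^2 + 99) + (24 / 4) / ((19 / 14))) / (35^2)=335809 / 3933475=0.09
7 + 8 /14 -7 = 4 /7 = 0.57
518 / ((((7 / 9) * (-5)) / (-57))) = 37962 / 5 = 7592.40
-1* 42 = -42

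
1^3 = 1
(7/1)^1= 7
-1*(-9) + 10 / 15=29 / 3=9.67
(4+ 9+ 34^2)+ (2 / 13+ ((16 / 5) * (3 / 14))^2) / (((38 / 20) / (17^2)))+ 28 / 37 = 2831683783 / 2239055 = 1264.68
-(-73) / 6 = 12.17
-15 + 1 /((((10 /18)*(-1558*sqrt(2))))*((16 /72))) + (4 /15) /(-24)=-1351 /90 -81*sqrt(2) /31160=-15.01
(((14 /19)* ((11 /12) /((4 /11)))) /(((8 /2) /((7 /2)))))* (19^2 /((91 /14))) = 112651 /1248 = 90.27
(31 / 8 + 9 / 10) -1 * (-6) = 431 / 40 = 10.78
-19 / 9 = -2.11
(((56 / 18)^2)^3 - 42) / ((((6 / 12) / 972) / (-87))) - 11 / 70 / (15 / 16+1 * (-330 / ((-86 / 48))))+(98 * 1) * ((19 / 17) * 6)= -2693291182553465204 / 18415068525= -146254746.70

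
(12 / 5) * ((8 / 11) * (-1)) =-96 / 55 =-1.75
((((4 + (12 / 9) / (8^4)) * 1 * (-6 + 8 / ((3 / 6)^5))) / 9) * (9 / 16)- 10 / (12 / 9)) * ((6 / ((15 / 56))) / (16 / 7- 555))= -13247689 / 5942784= -2.23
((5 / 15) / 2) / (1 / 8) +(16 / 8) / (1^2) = 10 / 3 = 3.33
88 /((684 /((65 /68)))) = 715 /5814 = 0.12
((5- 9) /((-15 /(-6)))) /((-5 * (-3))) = -8 /75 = -0.11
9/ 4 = 2.25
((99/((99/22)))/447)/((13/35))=770/5811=0.13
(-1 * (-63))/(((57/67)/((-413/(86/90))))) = -26149095/817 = -32006.24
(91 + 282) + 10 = 383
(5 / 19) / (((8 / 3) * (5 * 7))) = 3 / 1064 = 0.00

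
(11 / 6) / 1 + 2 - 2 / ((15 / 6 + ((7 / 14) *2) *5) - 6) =5 / 2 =2.50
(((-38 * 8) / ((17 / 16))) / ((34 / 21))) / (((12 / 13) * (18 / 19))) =-525616 / 2601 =-202.08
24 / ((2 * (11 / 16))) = 192 / 11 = 17.45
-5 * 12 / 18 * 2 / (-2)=10 / 3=3.33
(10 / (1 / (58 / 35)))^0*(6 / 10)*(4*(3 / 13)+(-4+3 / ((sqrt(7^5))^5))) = -24 / 13+9*sqrt(7) / 484445052035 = -1.85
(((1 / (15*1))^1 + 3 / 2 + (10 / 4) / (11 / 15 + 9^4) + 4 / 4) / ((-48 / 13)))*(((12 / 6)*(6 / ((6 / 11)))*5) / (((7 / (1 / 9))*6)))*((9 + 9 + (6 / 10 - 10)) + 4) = -1083929561 / 425200320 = -2.55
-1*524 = -524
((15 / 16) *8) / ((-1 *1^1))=-15 / 2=-7.50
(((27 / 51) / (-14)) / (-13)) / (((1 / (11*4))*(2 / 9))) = 891 / 1547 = 0.58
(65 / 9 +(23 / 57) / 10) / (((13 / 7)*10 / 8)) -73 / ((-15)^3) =3.15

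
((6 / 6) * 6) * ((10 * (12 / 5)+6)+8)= 228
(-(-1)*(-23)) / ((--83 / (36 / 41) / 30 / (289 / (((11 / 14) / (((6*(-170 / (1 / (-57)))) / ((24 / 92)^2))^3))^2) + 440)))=-547110056699164022425041550380223767294981600 / 411763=-1328701356603589983619319000000000000000.00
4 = 4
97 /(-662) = -97 /662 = -0.15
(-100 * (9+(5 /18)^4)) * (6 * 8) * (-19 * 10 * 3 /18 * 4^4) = 2299234688000 /6561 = 350439672.00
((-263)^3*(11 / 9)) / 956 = -200105917 / 8604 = -23257.31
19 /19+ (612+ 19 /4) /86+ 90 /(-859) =2383689 /295496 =8.07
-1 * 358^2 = -128164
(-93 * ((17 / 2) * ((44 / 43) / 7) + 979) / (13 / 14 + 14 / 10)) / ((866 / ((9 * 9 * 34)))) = -377847822330 / 3034897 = -124501.04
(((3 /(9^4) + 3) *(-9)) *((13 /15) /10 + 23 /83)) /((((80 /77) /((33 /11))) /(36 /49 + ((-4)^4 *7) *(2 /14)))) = -14687701633 /2016900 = -7282.32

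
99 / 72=11 / 8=1.38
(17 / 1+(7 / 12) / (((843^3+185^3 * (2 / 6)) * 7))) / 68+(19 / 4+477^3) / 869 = 4840202688270454639 / 38754960583648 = 124892.47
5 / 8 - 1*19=-147 / 8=-18.38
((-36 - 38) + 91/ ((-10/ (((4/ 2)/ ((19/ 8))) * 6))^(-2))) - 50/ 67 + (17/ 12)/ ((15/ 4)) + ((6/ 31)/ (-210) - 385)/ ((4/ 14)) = -1065.42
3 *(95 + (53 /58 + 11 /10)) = 42201 /145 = 291.04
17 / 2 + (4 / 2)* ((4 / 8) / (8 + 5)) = 223 / 26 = 8.58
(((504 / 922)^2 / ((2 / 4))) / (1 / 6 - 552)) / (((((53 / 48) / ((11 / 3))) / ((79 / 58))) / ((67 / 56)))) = -82316736 / 14045725411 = -0.01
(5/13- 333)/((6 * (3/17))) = -36754/117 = -314.14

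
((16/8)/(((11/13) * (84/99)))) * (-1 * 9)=-351/14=-25.07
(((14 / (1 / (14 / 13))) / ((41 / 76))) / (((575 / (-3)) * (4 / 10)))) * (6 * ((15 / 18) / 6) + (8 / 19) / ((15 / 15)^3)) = -2156 / 4715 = -0.46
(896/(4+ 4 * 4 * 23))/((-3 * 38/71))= -7952/5301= -1.50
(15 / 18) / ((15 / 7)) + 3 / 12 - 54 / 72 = -1 / 9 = -0.11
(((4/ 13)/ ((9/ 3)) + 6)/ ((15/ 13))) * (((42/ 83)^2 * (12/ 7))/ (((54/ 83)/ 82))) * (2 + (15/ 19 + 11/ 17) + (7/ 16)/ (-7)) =70061866/ 70965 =987.27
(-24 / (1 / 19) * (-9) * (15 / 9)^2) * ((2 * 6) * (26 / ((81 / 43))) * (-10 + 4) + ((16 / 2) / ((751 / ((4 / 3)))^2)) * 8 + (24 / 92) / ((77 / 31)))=-11314792124551600 / 998845771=-11327867.08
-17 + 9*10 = 73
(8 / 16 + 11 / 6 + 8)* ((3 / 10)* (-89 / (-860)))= 2759 / 8600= 0.32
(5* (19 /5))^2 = 361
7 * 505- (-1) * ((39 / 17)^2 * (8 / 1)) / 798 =135876823 / 38437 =3535.05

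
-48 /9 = -16 /3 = -5.33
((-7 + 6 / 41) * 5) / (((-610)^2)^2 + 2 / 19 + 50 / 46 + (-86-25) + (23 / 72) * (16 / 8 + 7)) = -4911880 / 19846074640432683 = -0.00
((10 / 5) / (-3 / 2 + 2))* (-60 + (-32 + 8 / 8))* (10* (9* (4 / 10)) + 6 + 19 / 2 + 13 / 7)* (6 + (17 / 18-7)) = 1079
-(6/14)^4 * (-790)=63990/2401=26.65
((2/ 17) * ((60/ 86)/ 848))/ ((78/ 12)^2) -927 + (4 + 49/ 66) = -922.26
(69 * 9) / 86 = 621 / 86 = 7.22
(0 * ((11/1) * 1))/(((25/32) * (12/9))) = 0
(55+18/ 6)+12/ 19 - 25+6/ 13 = 8421/ 247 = 34.09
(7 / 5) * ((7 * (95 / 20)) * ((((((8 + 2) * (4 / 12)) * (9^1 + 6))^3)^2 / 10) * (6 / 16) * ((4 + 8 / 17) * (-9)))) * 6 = -111938203125000 / 17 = -6584600183823.53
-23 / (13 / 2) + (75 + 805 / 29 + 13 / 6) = 229337 / 2262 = 101.39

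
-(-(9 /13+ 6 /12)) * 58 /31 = 29 /13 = 2.23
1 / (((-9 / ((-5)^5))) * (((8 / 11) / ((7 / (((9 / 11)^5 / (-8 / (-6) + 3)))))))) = 503787659375 / 12754584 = 39498.56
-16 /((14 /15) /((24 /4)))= -720 /7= -102.86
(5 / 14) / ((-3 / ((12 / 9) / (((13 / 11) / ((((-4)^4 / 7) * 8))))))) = -225280 / 5733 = -39.30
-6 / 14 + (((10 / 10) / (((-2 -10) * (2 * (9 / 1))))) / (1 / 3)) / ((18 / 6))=-655 / 1512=-0.43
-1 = -1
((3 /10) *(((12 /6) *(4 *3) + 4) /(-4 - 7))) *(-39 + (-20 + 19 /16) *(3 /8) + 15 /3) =22071 /704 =31.35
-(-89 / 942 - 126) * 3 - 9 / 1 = 369.28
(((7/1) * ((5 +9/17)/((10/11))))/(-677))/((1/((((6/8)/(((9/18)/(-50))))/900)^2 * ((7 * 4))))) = -25333/2071620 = -0.01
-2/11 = -0.18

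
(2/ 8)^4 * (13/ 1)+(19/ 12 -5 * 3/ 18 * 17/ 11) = 975/ 2816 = 0.35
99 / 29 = 3.41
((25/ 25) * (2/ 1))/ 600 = 1/ 300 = 0.00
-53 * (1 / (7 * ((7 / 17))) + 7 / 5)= -22684 / 245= -92.59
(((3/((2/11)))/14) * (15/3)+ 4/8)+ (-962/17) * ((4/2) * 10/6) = -260231/1428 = -182.23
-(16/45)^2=-256/2025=-0.13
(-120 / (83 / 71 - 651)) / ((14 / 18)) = 38340 / 161483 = 0.24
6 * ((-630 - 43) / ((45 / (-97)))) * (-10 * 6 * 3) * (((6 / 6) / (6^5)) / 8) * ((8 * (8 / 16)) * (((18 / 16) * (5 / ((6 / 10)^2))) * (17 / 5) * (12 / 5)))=-5548885 / 432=-12844.64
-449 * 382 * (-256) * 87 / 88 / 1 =477506112 / 11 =43409646.55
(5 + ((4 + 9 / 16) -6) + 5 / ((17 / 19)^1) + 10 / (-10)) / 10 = 2217 / 2720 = 0.82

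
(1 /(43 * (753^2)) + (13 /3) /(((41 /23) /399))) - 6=963576795668 /999636867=963.93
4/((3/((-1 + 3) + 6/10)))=52/15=3.47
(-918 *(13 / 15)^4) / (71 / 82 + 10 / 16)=-318512272 / 916875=-347.39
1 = 1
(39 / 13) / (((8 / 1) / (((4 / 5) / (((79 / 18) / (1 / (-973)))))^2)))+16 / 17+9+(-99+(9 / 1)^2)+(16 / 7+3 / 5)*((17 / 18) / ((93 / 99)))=-2408956418467357 / 467069746215450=-5.16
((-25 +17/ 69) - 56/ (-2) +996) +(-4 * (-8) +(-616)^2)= 26253620/ 69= 380487.25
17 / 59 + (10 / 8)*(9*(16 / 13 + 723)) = 24997709 / 3068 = 8147.88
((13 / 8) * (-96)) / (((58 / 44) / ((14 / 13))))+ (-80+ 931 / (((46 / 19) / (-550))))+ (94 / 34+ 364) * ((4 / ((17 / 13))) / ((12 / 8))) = -121994950501 / 578289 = -210958.45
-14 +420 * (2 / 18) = 98 / 3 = 32.67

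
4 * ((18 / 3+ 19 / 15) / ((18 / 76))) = 16568 / 135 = 122.73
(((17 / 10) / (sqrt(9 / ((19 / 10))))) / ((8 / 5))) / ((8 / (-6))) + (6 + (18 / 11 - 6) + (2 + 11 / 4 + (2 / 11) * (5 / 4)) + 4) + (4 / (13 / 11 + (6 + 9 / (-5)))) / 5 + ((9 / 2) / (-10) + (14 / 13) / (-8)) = 1077001 / 105820 - 17 * sqrt(190) / 640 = 9.81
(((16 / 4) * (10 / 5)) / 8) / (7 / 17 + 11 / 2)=34 / 201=0.17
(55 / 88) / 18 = 5 / 144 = 0.03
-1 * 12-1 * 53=-65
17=17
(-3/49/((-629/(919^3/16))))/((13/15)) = 34926820155/6410768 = 5448.15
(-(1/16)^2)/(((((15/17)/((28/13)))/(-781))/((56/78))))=650573/121680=5.35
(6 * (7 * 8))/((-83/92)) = -30912/83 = -372.43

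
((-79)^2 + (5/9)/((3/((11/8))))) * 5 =6740555/216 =31206.27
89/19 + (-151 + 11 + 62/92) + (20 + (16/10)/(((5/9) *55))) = -137707947/1201750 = -114.59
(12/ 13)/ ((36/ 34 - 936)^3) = -4913/ 4349724315066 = -0.00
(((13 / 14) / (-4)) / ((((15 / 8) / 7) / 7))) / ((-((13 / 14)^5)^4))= 585677787976993610924032 / 21928804355631691660155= 26.71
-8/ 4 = -2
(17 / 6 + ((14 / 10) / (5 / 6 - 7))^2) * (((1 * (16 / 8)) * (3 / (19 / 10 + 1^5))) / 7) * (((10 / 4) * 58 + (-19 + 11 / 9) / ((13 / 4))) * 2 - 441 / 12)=67179773009 / 325151190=206.61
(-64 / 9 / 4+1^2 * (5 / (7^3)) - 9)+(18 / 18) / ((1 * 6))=-65423 / 6174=-10.60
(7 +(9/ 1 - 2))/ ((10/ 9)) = 63/ 5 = 12.60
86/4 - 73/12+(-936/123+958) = 475177/492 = 965.81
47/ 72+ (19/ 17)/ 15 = 4451/ 6120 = 0.73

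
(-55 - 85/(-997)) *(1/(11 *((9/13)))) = -237250/32901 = -7.21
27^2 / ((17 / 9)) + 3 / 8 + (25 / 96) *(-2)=314809 / 816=385.80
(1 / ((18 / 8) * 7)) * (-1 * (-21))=4 / 3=1.33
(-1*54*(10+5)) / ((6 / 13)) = -1755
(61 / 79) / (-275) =-61 / 21725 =-0.00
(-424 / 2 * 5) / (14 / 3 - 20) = 1590 / 23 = 69.13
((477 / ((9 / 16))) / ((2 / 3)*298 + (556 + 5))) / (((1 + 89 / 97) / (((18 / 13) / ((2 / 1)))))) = 6984 / 17329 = 0.40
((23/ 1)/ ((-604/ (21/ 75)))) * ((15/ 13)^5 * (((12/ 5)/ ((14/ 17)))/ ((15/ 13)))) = -475065/ 8625422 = -0.06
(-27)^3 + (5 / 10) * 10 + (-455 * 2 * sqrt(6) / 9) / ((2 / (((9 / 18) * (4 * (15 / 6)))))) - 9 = -19687 - 2275 * sqrt(6) / 9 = -20306.18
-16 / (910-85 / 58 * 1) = -928 / 52695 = -0.02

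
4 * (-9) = -36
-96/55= -1.75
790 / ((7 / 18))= 14220 / 7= 2031.43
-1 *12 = -12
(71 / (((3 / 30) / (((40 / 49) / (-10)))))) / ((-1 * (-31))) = -2840 / 1519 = -1.87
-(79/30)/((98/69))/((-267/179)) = 325243/261660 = 1.24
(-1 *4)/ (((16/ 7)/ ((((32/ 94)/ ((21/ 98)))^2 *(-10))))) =878080/ 19881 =44.17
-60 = -60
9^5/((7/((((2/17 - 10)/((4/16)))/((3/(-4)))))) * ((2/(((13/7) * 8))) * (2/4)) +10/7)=1834140672/44651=41077.26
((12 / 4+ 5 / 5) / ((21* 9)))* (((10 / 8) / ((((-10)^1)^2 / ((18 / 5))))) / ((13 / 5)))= 0.00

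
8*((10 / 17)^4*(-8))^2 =51200000000 / 6975757441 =7.34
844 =844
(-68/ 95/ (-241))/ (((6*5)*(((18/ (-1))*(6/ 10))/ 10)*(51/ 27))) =-2/ 41211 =-0.00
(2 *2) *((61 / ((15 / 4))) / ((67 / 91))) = 88816 / 1005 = 88.37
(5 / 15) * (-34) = -34 / 3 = -11.33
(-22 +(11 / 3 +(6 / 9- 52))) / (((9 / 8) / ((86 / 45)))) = -143792 / 1215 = -118.35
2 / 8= 1 / 4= 0.25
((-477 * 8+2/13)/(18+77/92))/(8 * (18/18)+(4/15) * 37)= -17114070/1509443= -11.34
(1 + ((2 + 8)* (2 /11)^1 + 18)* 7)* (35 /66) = 53795 /726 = 74.10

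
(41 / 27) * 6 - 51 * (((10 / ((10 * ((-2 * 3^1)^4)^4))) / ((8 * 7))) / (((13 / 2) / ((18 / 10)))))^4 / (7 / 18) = 125103990230668694783380808870764643300118301054850826239983 / 13730925757024612842078381461425387679281276945044602880000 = 9.11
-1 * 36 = -36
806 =806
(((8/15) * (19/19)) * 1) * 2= 16/15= 1.07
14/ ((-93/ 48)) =-7.23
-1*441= -441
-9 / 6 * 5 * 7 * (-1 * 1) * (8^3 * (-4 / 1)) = -107520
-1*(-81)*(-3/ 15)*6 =-486/ 5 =-97.20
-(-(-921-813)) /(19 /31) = -53754 /19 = -2829.16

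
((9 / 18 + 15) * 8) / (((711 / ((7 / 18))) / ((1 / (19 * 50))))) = 217 / 3039525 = 0.00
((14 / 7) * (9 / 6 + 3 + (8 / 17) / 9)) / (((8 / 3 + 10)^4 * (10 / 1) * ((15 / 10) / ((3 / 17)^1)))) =12537 / 3013021520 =0.00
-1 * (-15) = 15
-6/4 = -3/2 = -1.50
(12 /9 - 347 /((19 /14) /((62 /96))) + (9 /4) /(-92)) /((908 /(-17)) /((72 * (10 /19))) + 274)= -876256245 /1458053996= -0.60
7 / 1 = 7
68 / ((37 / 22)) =1496 / 37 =40.43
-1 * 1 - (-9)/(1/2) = 17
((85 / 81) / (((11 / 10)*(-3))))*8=-6800 / 2673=-2.54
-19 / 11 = -1.73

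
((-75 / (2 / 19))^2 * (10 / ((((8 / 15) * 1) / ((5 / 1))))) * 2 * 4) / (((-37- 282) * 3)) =-397849.73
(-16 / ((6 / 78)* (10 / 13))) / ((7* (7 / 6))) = -8112 / 245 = -33.11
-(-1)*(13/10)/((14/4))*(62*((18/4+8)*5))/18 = 10075/126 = 79.96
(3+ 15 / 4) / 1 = 27 / 4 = 6.75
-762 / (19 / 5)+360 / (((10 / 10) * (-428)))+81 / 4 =-1472847 / 8132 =-181.12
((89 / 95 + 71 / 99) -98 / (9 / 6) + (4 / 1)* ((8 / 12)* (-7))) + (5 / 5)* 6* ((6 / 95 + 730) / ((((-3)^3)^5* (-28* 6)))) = -246949148125 / 2998921563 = -82.35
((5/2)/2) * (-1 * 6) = -15/2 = -7.50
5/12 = 0.42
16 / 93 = 0.17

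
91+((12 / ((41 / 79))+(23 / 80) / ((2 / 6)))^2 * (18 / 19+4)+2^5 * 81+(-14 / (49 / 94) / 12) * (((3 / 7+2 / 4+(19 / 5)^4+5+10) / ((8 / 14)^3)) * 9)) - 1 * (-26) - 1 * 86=-23967333245471 / 1277560000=-18760.24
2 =2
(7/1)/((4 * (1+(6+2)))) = 7/36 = 0.19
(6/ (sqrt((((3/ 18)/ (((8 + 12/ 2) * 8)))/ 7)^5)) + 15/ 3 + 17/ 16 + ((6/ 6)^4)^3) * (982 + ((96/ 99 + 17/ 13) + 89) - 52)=3094279/ 429 + 542904775999488 * sqrt(6)/ 143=9299578189861.34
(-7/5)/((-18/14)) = 49/45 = 1.09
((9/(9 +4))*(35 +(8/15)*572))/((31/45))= 137727/403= 341.75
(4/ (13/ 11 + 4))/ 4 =11/ 57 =0.19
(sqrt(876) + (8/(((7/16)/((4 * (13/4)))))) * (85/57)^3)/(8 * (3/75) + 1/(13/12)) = 325 * sqrt(219)/202 + 83029700000/130931451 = 657.96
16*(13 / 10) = 104 / 5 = 20.80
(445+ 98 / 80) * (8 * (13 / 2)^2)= 150824.05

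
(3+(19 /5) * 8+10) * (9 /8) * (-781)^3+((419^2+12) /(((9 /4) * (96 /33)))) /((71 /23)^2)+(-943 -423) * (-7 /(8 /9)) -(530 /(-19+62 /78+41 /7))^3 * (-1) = -202116628618680197642388689 /8689713715856295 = -23259296592.23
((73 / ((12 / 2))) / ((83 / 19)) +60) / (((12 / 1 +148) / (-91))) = -2845297 / 79680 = -35.71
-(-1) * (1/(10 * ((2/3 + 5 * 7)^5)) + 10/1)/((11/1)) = 0.91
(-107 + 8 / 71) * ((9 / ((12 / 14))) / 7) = -22767 / 142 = -160.33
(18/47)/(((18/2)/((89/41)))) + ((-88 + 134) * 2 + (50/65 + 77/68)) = 160115695/1703468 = 93.99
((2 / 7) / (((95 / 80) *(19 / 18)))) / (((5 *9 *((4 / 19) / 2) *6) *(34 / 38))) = 16 / 1785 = 0.01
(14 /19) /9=14 /171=0.08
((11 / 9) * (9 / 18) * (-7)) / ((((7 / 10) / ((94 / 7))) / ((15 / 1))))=-25850 / 21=-1230.95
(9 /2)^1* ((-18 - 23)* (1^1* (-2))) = 369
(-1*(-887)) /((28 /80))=2534.29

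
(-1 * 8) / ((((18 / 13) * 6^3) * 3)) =-13 / 1458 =-0.01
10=10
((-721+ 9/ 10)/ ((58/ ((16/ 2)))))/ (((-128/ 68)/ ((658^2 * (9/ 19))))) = 6276570867/ 580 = 10821673.91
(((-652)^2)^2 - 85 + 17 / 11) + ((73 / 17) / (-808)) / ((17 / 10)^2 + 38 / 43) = 110769856953759424819 / 612958698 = 180713410732.54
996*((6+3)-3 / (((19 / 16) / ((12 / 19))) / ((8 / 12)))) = 2853540 / 361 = 7904.54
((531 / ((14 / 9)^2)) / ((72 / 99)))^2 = 223843480641 / 2458624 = 91044.21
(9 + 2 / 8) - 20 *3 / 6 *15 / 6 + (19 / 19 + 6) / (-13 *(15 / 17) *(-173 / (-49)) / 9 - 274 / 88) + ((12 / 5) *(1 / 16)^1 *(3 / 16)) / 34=-151819539153 / 9108115840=-16.67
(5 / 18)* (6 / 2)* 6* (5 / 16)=25 / 16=1.56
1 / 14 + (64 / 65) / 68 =1329 / 15470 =0.09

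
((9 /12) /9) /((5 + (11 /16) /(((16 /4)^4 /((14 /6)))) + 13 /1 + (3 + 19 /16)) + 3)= 0.00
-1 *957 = -957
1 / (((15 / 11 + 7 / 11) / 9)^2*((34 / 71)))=5751 / 136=42.29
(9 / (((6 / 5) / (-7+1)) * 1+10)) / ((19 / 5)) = 225 / 931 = 0.24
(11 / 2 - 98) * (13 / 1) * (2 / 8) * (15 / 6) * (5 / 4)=-60125 / 64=-939.45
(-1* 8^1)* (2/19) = -16/19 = -0.84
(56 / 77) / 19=8 / 209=0.04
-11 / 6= -1.83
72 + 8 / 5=368 / 5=73.60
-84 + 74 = -10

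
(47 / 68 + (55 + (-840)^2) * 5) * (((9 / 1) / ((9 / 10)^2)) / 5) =133290415 / 17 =7840612.65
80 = 80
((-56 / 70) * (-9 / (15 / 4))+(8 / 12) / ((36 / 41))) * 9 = 24.11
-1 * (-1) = 1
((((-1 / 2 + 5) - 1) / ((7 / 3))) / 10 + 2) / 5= 43 / 100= 0.43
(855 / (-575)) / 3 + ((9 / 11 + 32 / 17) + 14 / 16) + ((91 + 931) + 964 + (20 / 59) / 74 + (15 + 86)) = 784959060169 / 375563320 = 2090.08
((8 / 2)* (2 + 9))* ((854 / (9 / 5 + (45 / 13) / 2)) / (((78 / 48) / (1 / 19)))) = 344.69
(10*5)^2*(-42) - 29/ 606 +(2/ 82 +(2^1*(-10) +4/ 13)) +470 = -33769349095/ 322998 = -104549.72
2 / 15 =0.13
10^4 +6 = 10006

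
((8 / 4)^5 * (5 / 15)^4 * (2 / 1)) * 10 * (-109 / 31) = -69760 / 2511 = -27.78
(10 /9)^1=10 /9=1.11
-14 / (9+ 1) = -7 / 5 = -1.40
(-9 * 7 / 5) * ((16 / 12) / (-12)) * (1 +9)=14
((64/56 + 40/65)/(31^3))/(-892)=-40/604548763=-0.00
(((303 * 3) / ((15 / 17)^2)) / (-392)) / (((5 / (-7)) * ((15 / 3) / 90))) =262701 / 3500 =75.06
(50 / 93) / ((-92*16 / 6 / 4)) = -0.01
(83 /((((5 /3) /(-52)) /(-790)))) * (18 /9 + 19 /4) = 13809042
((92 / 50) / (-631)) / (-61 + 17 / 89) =2047 / 42687150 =0.00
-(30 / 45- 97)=289 / 3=96.33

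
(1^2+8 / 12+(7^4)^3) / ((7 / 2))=83047723216 / 21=3954653486.48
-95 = -95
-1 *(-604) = 604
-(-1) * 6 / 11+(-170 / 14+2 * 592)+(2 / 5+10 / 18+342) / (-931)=540126112 / 460845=1172.03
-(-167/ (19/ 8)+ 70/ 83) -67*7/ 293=31360881/ 462061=67.87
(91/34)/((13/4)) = 14/17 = 0.82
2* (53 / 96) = 53 / 48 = 1.10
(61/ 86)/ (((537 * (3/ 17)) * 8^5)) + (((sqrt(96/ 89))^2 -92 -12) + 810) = 285694354483333/ 404048904192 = 707.08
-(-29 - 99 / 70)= 2129 / 70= 30.41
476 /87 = 5.47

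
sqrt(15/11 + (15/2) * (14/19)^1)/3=0.87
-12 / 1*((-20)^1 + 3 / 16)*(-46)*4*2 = -87492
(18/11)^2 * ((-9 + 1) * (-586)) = 1518912/121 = 12552.99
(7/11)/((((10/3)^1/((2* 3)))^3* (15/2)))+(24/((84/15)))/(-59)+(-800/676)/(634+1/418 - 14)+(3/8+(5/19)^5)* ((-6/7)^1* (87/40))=-395795193574022138959/1407664145556849180000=-0.28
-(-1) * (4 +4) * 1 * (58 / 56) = 58 / 7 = 8.29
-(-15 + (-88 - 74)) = 177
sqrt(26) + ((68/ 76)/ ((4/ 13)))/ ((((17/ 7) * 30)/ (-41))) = -3731/ 2280 + sqrt(26) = 3.46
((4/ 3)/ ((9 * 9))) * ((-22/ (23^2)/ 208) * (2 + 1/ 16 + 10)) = -2123/ 53475552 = -0.00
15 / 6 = 5 / 2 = 2.50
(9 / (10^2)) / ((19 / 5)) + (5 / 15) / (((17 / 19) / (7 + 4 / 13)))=691867 / 251940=2.75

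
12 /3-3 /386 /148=228509 /57128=4.00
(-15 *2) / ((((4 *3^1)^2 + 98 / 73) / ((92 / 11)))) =-20148 / 11671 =-1.73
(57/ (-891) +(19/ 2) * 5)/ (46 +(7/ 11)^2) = 309947/ 303210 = 1.02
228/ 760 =3/ 10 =0.30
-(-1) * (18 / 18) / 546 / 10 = 1 / 5460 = 0.00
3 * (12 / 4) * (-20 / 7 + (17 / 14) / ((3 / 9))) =99 / 14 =7.07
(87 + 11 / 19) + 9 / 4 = 6827 / 76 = 89.83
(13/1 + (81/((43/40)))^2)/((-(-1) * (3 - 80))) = -73.90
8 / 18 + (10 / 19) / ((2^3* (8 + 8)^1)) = 0.45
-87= -87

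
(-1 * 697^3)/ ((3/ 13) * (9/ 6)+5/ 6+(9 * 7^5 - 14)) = -13205746047/ 5898757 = -2238.73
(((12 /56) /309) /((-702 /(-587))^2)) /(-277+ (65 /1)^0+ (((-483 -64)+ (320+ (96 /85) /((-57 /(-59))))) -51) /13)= -556478935 /341192253637872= -0.00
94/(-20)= -47/10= -4.70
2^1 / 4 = 1 / 2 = 0.50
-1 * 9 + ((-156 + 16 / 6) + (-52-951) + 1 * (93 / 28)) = -97609 / 84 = -1162.01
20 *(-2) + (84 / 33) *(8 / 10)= -2088 / 55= -37.96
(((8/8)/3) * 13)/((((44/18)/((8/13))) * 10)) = 6/55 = 0.11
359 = 359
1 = 1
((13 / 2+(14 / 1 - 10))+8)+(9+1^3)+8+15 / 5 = 79 / 2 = 39.50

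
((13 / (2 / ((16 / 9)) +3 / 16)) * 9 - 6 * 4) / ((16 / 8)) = 228 / 7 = 32.57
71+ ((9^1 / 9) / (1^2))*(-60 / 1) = 11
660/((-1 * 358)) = -330/179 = -1.84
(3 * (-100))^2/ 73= 1232.88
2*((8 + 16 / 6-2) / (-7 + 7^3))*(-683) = -8879 / 252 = -35.23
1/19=0.05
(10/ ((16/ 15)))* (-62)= -2325/ 4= -581.25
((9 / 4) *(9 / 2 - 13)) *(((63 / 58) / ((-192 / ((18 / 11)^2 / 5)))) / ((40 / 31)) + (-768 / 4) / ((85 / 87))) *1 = 675245218563 / 179660800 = 3758.44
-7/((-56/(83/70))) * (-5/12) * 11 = -913/1344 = -0.68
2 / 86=1 / 43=0.02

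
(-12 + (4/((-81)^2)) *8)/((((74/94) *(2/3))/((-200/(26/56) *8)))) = 82855360000/1051947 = 78763.82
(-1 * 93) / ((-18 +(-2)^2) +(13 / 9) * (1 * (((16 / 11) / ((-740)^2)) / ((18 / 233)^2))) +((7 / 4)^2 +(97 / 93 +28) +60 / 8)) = -12659842285200 / 3485697489793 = -3.63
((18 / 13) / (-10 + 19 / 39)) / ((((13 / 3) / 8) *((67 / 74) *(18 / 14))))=-10656 / 46163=-0.23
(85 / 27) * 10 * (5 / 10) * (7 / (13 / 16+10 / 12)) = 47600 / 711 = 66.95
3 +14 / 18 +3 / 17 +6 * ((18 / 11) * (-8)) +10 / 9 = -123667 / 1683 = -73.48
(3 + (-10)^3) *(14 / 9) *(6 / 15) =-27916 / 45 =-620.36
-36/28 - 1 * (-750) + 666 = 9903/7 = 1414.71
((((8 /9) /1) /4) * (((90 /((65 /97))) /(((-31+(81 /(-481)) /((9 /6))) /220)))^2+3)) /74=2693254968097 /994343439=2708.58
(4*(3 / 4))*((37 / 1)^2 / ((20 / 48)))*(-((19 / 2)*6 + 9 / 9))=-571694.40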